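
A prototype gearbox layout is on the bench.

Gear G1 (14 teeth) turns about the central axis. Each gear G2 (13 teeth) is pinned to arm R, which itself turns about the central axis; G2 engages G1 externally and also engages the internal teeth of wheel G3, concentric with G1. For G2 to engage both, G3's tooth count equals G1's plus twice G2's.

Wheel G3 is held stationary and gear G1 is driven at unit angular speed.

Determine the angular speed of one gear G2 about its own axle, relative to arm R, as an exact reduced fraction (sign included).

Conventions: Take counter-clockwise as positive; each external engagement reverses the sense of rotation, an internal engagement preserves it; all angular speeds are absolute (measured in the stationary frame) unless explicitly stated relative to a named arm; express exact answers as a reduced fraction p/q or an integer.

-280/351

recognized (axles ride arm R): planetary set, 14/13/40 teeth
ring teeth: 14 + 2·13 = 40
14(ω_sun−ω_arm) = −40(ω_ring−ω_arm),  ω_ring = 0, ω_sun = 1
14(1−ω_arm) = −40(0−ω_arm)  ⇒  54·ω_arm = 14  ⇒  ω_arm = 7/27
sun–planet mesh: 14·(1−7/27) = −13·(ω_p−ω_arm)  ⇒  ω_p−ω_arm = -280/351
exact speed ratio = -280/351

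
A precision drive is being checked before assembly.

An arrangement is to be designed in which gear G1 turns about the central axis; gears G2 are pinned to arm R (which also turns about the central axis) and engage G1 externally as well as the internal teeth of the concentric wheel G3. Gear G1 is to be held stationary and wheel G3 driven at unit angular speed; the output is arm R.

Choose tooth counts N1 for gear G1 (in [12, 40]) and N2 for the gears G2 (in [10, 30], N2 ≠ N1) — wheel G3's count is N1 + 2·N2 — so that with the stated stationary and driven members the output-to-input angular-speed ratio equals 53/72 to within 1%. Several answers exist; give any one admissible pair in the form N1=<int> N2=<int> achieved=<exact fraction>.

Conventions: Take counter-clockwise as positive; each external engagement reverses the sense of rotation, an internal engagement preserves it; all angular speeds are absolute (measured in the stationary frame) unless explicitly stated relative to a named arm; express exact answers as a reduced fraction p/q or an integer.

N1=19 N2=17 achieved=53/72

planetary set to be sized for 53/72 (Willis relation)
Willis with ω_sun = 0: ω_arm/ω_ring = N3/(N1+N3); set equal to 53/72  ⇒  N3/N1 = (53/72)/(1 − 53/72) = 53/19
N3 = N1 + 2·N2  ⇒  N2/N1 = (N3/N1 − 1)/2 = (53/19 − 1)/2 = 17/19
smallest multiple with N1 ≥ 12 and N2 ≥ 10: k = 1  ⇒  N1 = 1·19 = 19, N2 = 1·17 = 17 (N1 ≤ 40, N2 ≤ 30, N2 ≠ N1 ✓), N3 = 19 + 2·17 = 53
check: N3/(N1+N3) with N1 = 19, N3 = 53 gives 53/72; |achieved − target| = 0 ≤ 53/7200 ✓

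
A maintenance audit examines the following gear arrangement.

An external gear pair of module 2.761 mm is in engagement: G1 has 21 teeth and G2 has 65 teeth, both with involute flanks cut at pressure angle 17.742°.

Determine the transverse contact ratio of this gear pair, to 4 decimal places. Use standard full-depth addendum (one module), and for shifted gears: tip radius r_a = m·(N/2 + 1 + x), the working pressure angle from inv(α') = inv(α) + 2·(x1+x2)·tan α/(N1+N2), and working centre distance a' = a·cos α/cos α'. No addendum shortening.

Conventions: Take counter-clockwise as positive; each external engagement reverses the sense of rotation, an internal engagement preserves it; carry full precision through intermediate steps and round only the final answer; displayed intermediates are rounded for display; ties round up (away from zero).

1.7993

recognized (one external pair, fixed centres): single-mesh tooth geometry, m = 2.761, N1 = 21, N2 = 65
base radii: r_b1 = 27.611664, r_b2 = 85.464675
tip radii: r_a1 = 31.751500, r_a2 = 92.493500
no profile shift: α' = α, a' = a
action lengths: √(r_a1²−r_b1²) = 15.676535, √(r_a2²−r_b2²) = 35.367172
base pitch p_b = π·m·cos α = 8.261391
CR = (15.676535 + 35.367172 − 118.723000·sin 17.74200°)/8.261391 = 1.799345
contact ratio ≈ 1.7993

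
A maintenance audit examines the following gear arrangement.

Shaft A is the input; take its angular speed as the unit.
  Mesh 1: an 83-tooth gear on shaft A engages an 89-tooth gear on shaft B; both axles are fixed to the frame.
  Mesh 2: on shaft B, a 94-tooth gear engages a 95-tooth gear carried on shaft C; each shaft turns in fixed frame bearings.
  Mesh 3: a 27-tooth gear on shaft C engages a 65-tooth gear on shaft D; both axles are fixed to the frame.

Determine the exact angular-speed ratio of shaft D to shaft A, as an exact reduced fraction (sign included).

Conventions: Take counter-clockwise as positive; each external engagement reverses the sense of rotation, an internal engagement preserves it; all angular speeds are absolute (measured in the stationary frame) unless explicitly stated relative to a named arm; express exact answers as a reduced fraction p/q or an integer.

class = fixed-axis compound train [3 meshes; 3 ratios multiply, 3 sense flips]
mesh 1 [83T→89T]: running ratio 83/89, sense −
mesh 2 [94T→95T]: running ratio 7802/8455, sense +
mesh 3 [27T→65T]: running ratio 210654/549575, sense −
ω_out/ω_in = -210654/549575

-210654/549575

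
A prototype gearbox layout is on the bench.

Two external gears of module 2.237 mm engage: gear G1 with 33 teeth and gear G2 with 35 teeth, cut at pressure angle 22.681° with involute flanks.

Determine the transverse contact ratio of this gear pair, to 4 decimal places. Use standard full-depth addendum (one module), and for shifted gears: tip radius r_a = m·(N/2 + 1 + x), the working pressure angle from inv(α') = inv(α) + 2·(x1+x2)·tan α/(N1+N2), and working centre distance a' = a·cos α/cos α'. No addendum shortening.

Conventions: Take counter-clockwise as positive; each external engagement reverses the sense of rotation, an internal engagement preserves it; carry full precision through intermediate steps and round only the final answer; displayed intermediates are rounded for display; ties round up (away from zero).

1.5695

class = single-mesh tooth geometry [involute pair 33T × 35T, m = 2.237]
base radii: r_b1 = 34.056064, r_b2 = 36.120068
tip radii: r_a1 = 39.147500, r_a2 = 41.384500
no profile shift: α' = α, a' = a
action lengths: √(r_a1²−r_b1²) = 19.305732, √(r_a2²−r_b2²) = 20.199444
base pitch p_b = π·m·cos α = 6.484259
CR = (19.305732 + 20.199444 − 76.058000·sin 22.68100°)/6.484259 = 1.569525
contact ratio ≈ 1.5695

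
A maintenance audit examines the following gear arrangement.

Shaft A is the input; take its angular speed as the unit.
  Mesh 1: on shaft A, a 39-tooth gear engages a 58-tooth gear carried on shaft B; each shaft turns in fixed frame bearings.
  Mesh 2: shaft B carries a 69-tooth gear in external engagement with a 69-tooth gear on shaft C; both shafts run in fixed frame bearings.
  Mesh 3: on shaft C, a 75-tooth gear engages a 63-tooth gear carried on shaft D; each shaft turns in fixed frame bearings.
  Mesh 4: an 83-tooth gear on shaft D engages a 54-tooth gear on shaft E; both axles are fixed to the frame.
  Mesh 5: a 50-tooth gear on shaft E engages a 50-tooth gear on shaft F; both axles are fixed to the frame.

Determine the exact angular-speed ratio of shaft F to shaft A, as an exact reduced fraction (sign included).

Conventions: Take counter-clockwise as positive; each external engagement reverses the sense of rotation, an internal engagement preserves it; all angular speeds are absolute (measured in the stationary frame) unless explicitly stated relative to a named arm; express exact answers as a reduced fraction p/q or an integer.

class = fixed-axis compound train [5 meshes; 5 ratios multiply, 5 sense flips]
mesh 1 [39T→58T]: running ratio 39/58, sense −
mesh 2 [69T→69T]: running ratio 39/58, sense +
mesh 3 [75T→63T]: running ratio 325/406, sense −
mesh 4 [83T→54T]: running ratio 26975/21924, sense +
mesh 5 [50T→50T]: running ratio 26975/21924, sense −
ω_out/ω_in = -26975/21924

-26975/21924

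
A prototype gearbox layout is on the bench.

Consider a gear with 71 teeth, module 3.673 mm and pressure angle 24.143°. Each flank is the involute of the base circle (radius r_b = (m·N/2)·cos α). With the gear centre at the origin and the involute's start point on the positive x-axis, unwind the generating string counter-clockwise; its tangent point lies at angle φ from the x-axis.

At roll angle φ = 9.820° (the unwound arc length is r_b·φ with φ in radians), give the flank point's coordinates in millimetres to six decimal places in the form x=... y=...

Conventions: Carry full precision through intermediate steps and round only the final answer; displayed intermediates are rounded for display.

class = single-mesh tooth geometry [base-circle involute, m = 3.673, 71T]
pitch radius r_p = m·N/2 = 3.673·71/2 = 130.391500
base radius r_b = r_p·cos α = 130.391500·cos 24.143° = 118.985826
roll angle φ = 9.820° = 0.17139133 rad
x = r_b·(cos φ + φ·sin φ) = 120.720616
y = r_b·(sin φ − φ·cos φ) = 0.199097

x=120.720616 y=0.199097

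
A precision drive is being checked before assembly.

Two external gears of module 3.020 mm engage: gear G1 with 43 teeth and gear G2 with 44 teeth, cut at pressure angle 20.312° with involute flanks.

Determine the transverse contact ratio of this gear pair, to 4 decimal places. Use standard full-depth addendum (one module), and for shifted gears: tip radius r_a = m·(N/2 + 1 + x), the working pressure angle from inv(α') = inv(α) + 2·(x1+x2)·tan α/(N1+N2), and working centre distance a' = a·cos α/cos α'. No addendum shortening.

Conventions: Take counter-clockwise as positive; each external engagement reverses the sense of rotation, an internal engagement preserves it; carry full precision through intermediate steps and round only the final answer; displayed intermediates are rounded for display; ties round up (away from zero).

1.7139

class = single-mesh tooth geometry [involute pair 43T × 44T, m = 3.020]
base radii: r_b1 = 60.892409, r_b2 = 62.308512
tip radii: r_a1 = 67.950000, r_a2 = 69.460000
no profile shift: α' = α, a' = a
action lengths: √(r_a1²−r_b1²) = 30.154883, √(r_a2²−r_b2²) = 30.697573
base pitch p_b = π·m·cos α = 8.897635
CR = (30.154883 + 30.697573 − 131.370000·sin 20.31200°)/8.897635 = 1.713907
contact ratio ≈ 1.7139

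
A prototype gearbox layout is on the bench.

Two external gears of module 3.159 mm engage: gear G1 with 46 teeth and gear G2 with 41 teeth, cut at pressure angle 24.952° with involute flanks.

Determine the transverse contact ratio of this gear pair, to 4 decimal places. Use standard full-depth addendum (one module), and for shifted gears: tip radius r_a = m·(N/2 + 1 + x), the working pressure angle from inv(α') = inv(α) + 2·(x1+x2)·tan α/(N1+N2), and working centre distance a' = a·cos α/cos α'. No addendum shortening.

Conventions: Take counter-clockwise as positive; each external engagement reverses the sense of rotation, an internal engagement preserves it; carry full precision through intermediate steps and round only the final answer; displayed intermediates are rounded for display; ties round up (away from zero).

1.5224

single-mesh involute tooth geometry (46T engaging 41T at module 3.159)
base radii: r_b1 = 65.875306, r_b2 = 58.714947
tip radii: r_a1 = 75.816000, r_a2 = 67.918500
no profile shift: α' = α, a' = a
action lengths: √(r_a1²−r_b1²) = 37.530120, √(r_a2²−r_b2²) = 34.139093
base pitch p_b = π·m·cos α = 8.997973
CR = (37.530120 + 34.139093 − 137.416500·sin 24.95200°)/8.997973 = 1.522437
contact ratio ≈ 1.5224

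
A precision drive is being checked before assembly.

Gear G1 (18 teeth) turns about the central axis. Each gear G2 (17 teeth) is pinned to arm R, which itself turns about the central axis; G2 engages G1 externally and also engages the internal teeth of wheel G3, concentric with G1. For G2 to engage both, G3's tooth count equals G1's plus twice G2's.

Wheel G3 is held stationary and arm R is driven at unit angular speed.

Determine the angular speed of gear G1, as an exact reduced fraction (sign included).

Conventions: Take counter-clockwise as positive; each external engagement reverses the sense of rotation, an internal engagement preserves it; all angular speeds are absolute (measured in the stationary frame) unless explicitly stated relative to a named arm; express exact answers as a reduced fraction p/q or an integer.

35/9

planetary set (18T centre, 17T on arm, 52T internal) — Willis relation
ring teeth: 18 + 2·17 = 52
18(ω_sun−ω_arm) = −52(ω_ring−ω_arm),  ω_ring = 0, ω_arm = 1
ω_sun = 1 − (52/18)(0−1) = 35/9
exact speed ratio = 35/9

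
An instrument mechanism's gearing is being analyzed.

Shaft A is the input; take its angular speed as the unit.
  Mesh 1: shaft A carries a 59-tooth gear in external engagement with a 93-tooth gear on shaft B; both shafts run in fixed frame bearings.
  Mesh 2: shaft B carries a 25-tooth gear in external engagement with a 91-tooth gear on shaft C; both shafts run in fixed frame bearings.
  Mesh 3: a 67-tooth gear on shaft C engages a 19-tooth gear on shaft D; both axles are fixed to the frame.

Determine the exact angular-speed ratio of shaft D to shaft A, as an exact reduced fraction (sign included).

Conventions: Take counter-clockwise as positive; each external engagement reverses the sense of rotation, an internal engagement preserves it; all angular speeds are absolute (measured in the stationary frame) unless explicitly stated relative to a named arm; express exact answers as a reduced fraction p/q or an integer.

class = fixed-axis compound train [3 meshes; 3 ratios multiply, 3 sense flips]
mesh 1 [59T→93T]: running ratio 59/93, sense −
mesh 2 [25T→91T]: running ratio 1475/8463, sense +
mesh 3 [67T→19T]: running ratio 98825/160797, sense −
ω_out/ω_in = -98825/160797

-98825/160797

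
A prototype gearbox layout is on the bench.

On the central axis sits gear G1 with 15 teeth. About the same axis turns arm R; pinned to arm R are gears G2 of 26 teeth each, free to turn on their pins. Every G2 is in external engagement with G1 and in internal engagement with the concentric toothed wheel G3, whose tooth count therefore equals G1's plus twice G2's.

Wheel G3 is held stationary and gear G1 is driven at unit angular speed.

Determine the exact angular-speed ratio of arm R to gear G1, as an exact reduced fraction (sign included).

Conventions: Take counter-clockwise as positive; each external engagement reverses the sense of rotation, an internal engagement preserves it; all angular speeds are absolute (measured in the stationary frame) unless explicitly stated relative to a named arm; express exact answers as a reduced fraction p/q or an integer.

class = planetary set [G3 = 15+2·26 = 67; Willis about the carrier]
ring teeth: 15 + 2·26 = 67
15(ω_sun−ω_arm) = −67(ω_ring−ω_arm),  ω_ring = 0, ω_sun = 1
15(1−ω_arm) = −67(0−ω_arm)  ⇒  82·ω_arm = 15  ⇒  ω_arm = 15/82
ω_out/ω_in = 15/82

15/82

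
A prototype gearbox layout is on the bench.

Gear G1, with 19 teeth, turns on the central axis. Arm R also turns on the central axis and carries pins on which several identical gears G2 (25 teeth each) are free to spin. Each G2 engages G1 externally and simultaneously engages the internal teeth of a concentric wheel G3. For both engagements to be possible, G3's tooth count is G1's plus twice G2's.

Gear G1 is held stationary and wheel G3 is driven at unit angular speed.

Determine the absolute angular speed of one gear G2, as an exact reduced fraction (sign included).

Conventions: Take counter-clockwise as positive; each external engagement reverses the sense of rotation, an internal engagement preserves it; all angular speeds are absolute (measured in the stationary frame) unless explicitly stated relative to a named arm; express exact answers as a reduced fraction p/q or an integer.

69/50

recognized (axles ride arm R): planetary set, 19/25/69 teeth
ring teeth: 19 + 2·25 = 69
19(ω_sun−ω_arm) = −69(ω_ring−ω_arm),  ω_sun = 0, ω_ring = 1
19(0−ω_arm) = −69(1−ω_arm)  ⇒  88·ω_arm = 69  ⇒  ω_arm = 69/88
sun–planet mesh: 19·(0−69/88) = −25·(ω_p−ω_arm)  ⇒  ω_p−ω_arm = 1311/2200
ω_p = 69/88 + 1311/2200 = 69/50
exact speed ratio = 69/50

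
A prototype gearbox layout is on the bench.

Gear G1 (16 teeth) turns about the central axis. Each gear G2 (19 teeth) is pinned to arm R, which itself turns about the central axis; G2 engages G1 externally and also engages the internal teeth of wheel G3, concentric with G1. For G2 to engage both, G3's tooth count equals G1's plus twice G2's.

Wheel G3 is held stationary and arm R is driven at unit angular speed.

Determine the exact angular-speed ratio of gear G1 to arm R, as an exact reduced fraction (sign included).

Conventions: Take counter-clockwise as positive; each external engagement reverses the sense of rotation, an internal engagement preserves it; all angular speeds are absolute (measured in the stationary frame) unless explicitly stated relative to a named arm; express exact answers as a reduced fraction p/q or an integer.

35/8

planetary set (16T centre, 19T on arm, 54T internal) — Willis relation
ring teeth: 16 + 2·19 = 54
16(ω_sun−ω_arm) = −54(ω_ring−ω_arm),  ω_ring = 0, ω_arm = 1
ω_sun = 1 − (54/16)(0−1) = 35/8
ω_out/ω_in = 35/8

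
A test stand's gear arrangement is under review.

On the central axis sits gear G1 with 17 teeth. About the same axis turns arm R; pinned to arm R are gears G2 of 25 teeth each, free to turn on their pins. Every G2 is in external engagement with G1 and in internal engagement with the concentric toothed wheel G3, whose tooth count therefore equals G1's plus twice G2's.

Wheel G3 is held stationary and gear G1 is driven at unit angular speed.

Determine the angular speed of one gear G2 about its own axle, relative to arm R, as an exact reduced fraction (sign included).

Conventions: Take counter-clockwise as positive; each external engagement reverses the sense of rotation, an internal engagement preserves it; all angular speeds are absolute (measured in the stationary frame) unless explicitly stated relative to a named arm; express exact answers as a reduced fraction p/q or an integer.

topology: planetary set — G1 17T / G2 25T / G3 67T, arm = carrier (Willis)
ring teeth: 17 + 2·25 = 67
17(ω_sun−ω_arm) = −67(ω_ring−ω_arm),  ω_ring = 0, ω_sun = 1
17(1−ω_arm) = −67(0−ω_arm)  ⇒  84·ω_arm = 17  ⇒  ω_arm = 17/84
sun–planet mesh: 17·(1−17/84) = −25·(ω_p−ω_arm)  ⇒  ω_p−ω_arm = -1139/2100
exact speed ratio = -1139/2100

-1139/2100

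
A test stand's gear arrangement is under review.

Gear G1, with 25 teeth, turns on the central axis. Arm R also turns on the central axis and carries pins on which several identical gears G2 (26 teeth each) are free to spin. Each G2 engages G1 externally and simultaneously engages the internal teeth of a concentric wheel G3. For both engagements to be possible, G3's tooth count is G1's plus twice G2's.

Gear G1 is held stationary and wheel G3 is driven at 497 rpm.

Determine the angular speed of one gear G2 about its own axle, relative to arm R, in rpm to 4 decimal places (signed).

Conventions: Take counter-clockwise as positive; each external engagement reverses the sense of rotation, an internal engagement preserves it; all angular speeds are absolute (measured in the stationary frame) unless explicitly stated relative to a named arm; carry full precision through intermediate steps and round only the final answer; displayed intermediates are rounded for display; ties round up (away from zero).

+360.7560 rpm

topology: planetary set — G1 25T / G2 26T / G3 77T, arm = carrier (Willis)
normalise by the input: solve with ω_ring = 1, then scale by 497 rpm
ring teeth: 25 + 2·26 = 77
25(ω_sun−ω_arm) = −77(ω_ring−ω_arm),  ω_sun = 0, ω_ring = 1
25(0−ω_arm) = −77(1−ω_arm)  ⇒  102·ω_arm = 77  ⇒  ω_arm = 77/102
sun–planet mesh: 25·(0−77/102) = −26·(ω_p−ω_arm)  ⇒  ω_p−ω_arm = 1925/2652
scale: ω_p−ω_arm = 1925/2652 × 497 rpm = +360.7560 rpm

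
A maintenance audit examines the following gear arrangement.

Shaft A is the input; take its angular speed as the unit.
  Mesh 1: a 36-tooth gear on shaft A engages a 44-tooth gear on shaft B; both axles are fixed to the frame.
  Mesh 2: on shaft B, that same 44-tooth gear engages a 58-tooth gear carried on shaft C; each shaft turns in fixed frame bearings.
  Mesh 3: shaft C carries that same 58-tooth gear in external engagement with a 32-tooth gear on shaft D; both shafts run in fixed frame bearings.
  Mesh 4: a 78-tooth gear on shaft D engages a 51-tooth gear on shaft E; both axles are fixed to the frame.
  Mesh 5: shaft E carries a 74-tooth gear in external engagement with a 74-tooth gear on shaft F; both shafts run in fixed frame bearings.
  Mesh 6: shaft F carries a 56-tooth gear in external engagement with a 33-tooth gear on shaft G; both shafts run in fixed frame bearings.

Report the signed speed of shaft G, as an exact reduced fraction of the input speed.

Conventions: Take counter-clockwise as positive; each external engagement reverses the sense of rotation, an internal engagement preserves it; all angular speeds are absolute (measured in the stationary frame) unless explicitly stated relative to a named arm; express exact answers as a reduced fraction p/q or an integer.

546/187

6-mesh fixed-axis compound train (all bearings frame-fixed)
mesh 1 [36T→44T]: |ω|/ω_in = 1×36/44 = 9/11, sense flips to −
mesh 2 [44T→58T]: |ω|/ω_in = (9/11)×44/58 = 18/29, sense flips to +
mesh 3 [58T→32T]: |ω|/ω_in = (18/29)×58/32 = 9/8, sense flips to −
mesh 4 [78T→51T]: |ω|/ω_in = (9/8)×78/51 = 117/68, sense flips to +
mesh 5 [74T→74T]: |ω|/ω_in = (117/68)×74/74 = 117/68, sense flips to −
mesh 6 [56T→33T]: |ω|/ω_in = (117/68)×56/33 = 546/187, sense flips to +
signed output speed (× input speed) = 546/187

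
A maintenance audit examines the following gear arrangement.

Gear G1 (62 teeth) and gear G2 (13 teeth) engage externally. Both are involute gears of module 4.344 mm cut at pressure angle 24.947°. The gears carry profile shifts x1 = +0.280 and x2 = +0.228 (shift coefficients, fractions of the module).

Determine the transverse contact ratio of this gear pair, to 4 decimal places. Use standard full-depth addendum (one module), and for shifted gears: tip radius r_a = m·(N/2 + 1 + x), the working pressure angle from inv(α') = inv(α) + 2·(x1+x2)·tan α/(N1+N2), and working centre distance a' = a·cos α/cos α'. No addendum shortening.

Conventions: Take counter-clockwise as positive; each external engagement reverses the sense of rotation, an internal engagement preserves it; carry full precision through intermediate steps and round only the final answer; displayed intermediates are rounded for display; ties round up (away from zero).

1.3756

recognized (one external pair, fixed centres): single-mesh tooth geometry, m = 4.344, N1 = 62, N2 = 13
base radii: r_b1 = 122.099624, r_b2 = 25.601534
tip radii: r_a1 = 140.224320, r_a2 = 33.570432
inv(α') = inv(24.947°) + 2·(+0.280+0.228)·tan α/(62+13) = 0.03607636  ⇒  α' = 26.50161°
a' = a·cos α / cos α' = 162.9000·cos 24.947°/cos 26.50161° = 165.043648
action lengths: √(r_a1²−r_b1²) = 68.953185, √(r_a2²−r_b2²) = 21.714865
base pitch p_b = π·m·cos α = 12.373783
CR = (68.953185 + 21.714865 − 165.043648·sin 26.50161°)/12.373783 = 1.375632
contact ratio ≈ 1.3756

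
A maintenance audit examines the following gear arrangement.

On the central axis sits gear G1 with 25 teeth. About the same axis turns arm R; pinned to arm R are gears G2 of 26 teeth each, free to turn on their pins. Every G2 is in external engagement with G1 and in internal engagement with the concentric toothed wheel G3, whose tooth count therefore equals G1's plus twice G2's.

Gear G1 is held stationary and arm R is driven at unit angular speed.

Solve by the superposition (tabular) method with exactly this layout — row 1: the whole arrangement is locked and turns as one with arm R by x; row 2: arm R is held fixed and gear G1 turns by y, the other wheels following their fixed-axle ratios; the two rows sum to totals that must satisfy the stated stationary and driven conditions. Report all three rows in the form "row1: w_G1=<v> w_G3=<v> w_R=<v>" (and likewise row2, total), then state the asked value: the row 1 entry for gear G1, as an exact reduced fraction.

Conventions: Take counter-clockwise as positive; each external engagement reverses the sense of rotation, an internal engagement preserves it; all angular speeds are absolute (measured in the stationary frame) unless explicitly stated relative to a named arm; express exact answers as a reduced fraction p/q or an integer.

row1: w_G1=1 w_G3=1 w_R=1
row2: w_G1=-1 w_G3=25/77 w_R=0
total: w_G1=0 w_G3=102/77 w_R=1
asked value: 1

topology: planetary set — G1 25T / G2 26T / G3 77T, arm = carrier (Willis)
row 1 — lock + rotate with arm: ω_sun = ω_ring = ω_arm = x
row 2 (arm held, sun turns y): ω_ring = −(25/77)·y, ω_arm = 0
boundary: total ω_sun = x + y = 0 and total ω_arm = x = 1  ⇒  y = -1, x = 1
row 2 ring = −(25/77)·(-1) = 25/77
totals (row 1 + row 2): sun 1 + (-1) = 0, ring 1 + 25/77 = 102/77, arm 1 + 0 = 1
asked cell (row1, sun) = 1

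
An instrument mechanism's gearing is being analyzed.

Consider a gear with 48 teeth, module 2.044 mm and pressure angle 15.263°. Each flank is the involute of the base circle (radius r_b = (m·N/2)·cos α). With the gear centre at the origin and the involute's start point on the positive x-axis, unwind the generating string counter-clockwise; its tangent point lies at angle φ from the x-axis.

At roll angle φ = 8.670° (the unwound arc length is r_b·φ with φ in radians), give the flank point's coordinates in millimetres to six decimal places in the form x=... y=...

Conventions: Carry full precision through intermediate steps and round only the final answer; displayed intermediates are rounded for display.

x=47.864406 y=0.054534

class = single-mesh tooth geometry [base-circle involute, m = 2.044, 48T]
pitch radius r_p = m·N/2 = 2.044·48/2 = 49.056000
base radius r_b = r_p·cos α = 49.056000·cos 15.263° = 47.325678
roll angle φ = 8.670° = 0.15132005 rad
x = r_b·(cos φ + φ·sin φ) = 47.864406
y = r_b·(sin φ − φ·cos φ) = 0.054534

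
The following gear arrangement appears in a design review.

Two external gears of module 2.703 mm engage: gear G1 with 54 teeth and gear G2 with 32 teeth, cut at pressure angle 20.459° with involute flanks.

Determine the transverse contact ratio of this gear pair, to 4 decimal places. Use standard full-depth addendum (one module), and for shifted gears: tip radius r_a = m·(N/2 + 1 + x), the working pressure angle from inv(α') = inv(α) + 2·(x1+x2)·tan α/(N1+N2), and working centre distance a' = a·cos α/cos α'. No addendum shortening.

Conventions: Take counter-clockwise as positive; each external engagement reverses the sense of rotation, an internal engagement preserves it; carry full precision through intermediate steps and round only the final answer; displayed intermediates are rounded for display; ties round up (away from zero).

1.6953

recognized (one external pair, fixed centres): single-mesh tooth geometry, m = 2.703, N1 = 54, N2 = 32
base radii: r_b1 = 68.377545, r_b2 = 40.520027
tip radii: r_a1 = 75.684000, r_a2 = 45.951000
no profile shift: α' = α, a' = a
action lengths: √(r_a1²−r_b1²) = 32.443477, √(r_a2²−r_b2²) = 21.670760
base pitch p_b = π·m·cos α = 7.956089
CR = (32.443477 + 21.670760 − 116.229000·sin 20.45900°)/7.956089 = 1.695293
contact ratio ≈ 1.6953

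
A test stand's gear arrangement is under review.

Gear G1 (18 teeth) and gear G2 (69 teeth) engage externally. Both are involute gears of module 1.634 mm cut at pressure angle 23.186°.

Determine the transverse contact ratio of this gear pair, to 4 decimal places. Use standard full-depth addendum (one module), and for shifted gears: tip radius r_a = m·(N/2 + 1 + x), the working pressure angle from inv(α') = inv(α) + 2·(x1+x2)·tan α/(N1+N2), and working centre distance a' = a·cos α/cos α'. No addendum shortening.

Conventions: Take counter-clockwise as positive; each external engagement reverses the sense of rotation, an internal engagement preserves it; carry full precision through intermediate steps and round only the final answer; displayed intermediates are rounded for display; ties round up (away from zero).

topology: single-mesh involute geometry — m = 1.634, 18T/69T pair
base radii: r_b1 = 13.518219, r_b2 = 51.819841
tip radii: r_a1 = 16.340000, r_a2 = 58.007000
no profile shift: α' = α, a' = a
action lengths: √(r_a1²−r_b1²) = 9.178962, √(r_a2²−r_b2²) = 26.067530
base pitch p_b = π·m·cos α = 4.718749
CR = (9.178962 + 26.067530 − 71.079000·sin 23.18600°)/4.718749 = 1.538853
contact ratio ≈ 1.5389

1.5389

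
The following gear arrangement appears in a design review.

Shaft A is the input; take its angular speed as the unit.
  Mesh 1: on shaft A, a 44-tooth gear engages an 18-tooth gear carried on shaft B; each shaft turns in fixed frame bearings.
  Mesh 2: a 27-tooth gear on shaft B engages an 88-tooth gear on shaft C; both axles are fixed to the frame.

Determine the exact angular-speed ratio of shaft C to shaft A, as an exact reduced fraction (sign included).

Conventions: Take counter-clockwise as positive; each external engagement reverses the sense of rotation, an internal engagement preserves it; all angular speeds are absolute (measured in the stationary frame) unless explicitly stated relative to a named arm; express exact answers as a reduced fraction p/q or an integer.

3/4

class = fixed-axis compound train [2 meshes; 2 ratios multiply, 2 sense flips]
mesh 1 [44T→18T]: running ratio 22/9, sense −
mesh 2 [27T→88T]: running ratio 3/4, sense +
ω_out/ω_in = 3/4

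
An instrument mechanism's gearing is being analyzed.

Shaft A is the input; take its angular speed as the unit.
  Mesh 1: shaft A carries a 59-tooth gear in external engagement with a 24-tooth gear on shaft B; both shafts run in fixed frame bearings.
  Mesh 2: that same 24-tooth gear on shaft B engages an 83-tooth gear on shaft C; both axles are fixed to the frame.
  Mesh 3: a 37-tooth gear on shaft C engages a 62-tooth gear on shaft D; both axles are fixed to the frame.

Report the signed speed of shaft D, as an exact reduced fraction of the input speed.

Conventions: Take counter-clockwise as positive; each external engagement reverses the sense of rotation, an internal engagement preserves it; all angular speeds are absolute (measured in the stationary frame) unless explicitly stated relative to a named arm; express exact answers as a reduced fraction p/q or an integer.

3-mesh fixed-axis compound train (all bearings frame-fixed)
mesh 1 [59T→24T]: |ω|/ω_in = 1×59/24 = 59/24, sense flips to −
mesh 2 [24T→83T]: |ω|/ω_in = (59/24)×24/83 = 59/83, sense flips to +
mesh 3 [37T→62T]: |ω|/ω_in = (59/83)×37/62 = 2183/5146, sense flips to −
signed output speed (× input speed) = -2183/5146

-2183/5146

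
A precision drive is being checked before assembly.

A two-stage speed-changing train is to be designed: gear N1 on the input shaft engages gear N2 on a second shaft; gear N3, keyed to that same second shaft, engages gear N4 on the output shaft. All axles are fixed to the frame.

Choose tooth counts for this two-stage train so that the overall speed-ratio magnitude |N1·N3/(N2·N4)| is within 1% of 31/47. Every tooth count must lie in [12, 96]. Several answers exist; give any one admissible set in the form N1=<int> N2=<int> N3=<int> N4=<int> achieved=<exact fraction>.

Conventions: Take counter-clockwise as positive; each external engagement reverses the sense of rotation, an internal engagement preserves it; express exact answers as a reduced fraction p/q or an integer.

topology: fixed-axis compound train — 2 stages, target 31/47
target = 31/47 in lowest terms: an exact hit needs N1·N3 = k·31 and N2·N4 = k·47 for one integer k, every count in [12, 96]; additionally prefer no 1:1 stage (N1 ≠ N2, N3 ≠ N4)
k = 1…11: no 1:1-free in-range split of k·31 and k·47 into factor pairs; take k = 12
k = 12: N1·N3 = 372 = 12·31, N2·N4 = 564 = 47·12
achieved = 12·31/(47·12) = 31/47; |achieved − target| = 0 ≤ 31/4700 ✓

N1=12 N2=47 N3=31 N4=12 achieved=31/47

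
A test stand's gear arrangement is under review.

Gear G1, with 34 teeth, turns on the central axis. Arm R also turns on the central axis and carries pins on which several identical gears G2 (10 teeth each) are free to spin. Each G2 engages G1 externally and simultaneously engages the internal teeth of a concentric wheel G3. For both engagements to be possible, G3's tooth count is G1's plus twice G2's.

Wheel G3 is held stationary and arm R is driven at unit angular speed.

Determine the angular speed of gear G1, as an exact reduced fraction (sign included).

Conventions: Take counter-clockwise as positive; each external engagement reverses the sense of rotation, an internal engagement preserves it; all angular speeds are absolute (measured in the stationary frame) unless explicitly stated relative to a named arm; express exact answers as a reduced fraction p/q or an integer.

class = planetary set [G3 = 34+2·10 = 54; Willis about the carrier]
ring teeth: 34 + 2·10 = 54
34(ω_sun−ω_arm) = −54(ω_ring−ω_arm),  ω_ring = 0, ω_arm = 1
ω_sun = 1 − (54/34)(0−1) = 44/17
exact speed ratio = 44/17

44/17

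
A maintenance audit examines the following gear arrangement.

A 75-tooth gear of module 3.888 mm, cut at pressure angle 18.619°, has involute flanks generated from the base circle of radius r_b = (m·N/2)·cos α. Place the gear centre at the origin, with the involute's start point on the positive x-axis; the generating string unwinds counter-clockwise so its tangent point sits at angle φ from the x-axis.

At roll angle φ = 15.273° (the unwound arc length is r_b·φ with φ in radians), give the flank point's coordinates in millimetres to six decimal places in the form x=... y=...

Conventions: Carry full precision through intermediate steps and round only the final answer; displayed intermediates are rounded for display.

x=142.991252 y=0.866176

recognized (one wheel, involute flank): single-mesh tooth geometry, m = 3.888, N = 75
pitch radius r_p = m·N/2 = 3.888·75/2 = 145.800000
base radius r_b = r_p·cos α = 145.800000·cos 18.619° = 138.169205
roll angle φ = 15.273° = 0.26656414 rad
x = r_b·(cos φ + φ·sin φ) = 142.991252
y = r_b·(sin φ − φ·cos φ) = 0.866176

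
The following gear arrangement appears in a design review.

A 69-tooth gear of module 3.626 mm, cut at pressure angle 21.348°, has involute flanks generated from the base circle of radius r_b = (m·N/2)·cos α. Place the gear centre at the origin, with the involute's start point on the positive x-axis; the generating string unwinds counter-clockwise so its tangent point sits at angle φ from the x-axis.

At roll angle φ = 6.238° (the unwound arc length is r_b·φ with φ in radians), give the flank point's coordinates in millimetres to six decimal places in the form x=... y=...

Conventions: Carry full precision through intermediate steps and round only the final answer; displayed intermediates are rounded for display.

x=117.202168 y=0.050062

topology: single-mesh involute geometry — m = 3.626, N = 69
pitch radius r_p = m·N/2 = 3.626·69/2 = 125.097000
base radius r_b = r_p·cos α = 125.097000·cos 21.348° = 116.513668
roll angle φ = 6.238° = 0.10887364 rad
x = r_b·(cos φ + φ·sin φ) = 117.202168
y = r_b·(sin φ − φ·cos φ) = 0.050062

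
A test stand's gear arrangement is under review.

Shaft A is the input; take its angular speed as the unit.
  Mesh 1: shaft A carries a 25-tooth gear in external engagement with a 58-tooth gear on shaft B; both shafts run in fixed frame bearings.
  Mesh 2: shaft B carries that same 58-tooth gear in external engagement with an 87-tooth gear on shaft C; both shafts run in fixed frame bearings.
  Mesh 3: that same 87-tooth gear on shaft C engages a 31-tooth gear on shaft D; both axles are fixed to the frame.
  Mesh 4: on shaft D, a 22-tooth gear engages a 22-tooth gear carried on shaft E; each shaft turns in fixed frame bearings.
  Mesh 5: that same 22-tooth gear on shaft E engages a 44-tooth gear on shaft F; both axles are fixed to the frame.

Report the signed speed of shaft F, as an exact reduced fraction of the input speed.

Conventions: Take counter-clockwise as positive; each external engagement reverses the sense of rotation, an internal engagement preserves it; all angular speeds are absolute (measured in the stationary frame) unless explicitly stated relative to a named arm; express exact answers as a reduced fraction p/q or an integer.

-25/62

5-mesh fixed-axis compound train (all bearings frame-fixed)
mesh 1 [25T→58T]: |ω|/ω_in = 1×25/58 = 25/58, sense flips to −
mesh 2 [58T→87T]: |ω|/ω_in = (25/58)×58/87 = 25/87, sense flips to +
mesh 3 [87T→31T]: |ω|/ω_in = (25/87)×87/31 = 25/31, sense flips to −
mesh 4 [22T→22T]: |ω|/ω_in = (25/31)×22/22 = 25/31, sense flips to +
mesh 5 [22T→44T]: |ω|/ω_in = (25/31)×22/44 = 25/62, sense flips to −
signed output speed (× input speed) = -25/62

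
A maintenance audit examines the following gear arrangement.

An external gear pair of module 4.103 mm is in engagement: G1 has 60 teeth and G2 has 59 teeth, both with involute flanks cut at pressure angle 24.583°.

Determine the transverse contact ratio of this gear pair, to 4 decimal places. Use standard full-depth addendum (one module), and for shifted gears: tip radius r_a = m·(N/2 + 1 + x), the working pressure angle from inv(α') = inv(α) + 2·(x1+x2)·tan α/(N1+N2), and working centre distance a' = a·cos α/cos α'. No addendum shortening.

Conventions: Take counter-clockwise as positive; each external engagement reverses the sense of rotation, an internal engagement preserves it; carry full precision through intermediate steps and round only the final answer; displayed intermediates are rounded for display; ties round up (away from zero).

1.5690

class = single-mesh tooth geometry [involute pair 60T × 59T, m = 4.103]
base radii: r_b1 = 111.933071, r_b2 = 110.067520
tip radii: r_a1 = 127.193000, r_a2 = 125.141500
no profile shift: α' = α, a' = a
action lengths: √(r_a1²−r_b1²) = 60.407341, √(r_a2²−r_b2²) = 59.544405
base pitch p_b = π·m·cos α = 11.721604
CR = (60.407341 + 59.544405 − 244.128500·sin 24.58300°)/11.721604 = 1.569035
contact ratio ≈ 1.5690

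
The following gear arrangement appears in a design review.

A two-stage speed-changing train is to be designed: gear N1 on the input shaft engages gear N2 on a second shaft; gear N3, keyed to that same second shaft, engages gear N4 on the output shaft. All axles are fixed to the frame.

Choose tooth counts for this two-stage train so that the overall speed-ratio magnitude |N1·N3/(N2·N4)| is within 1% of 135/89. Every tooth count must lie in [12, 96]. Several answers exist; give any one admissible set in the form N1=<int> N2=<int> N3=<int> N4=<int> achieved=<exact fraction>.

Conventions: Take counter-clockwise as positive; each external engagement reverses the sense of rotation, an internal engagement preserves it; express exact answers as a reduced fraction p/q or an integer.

design class (target 135/89): fixed-axis compound train
target = 135/89 in lowest terms: an exact hit needs N1·N3 = k·135 and N2·N4 = k·89 for one integer k, every count in [12, 96]; additionally prefer no 1:1 stage (N1 ≠ N2, N3 ≠ N4)
k = 1…11: no 1:1-free in-range split of k·135 and k·89 into factor pairs; take k = 12
k = 12: N1·N3 = 1620 = 18·90, N2·N4 = 1068 = 12·89
achieved = 18·90/(12·89) = 135/89; |achieved − target| = 0 ≤ 27/1780 ✓

N1=18 N2=12 N3=90 N4=89 achieved=135/89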